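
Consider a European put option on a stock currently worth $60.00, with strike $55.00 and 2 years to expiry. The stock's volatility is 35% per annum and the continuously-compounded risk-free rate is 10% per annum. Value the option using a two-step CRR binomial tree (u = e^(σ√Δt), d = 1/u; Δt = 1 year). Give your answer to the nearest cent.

$3.98

CRR parameters: u = e^(σ√Δt) = e^(0.35·√1) = 1.4191, d = 1/u = 0.7047
Per-period rate: rΔt = 0.1·1 = 0.1, so R = e^0.1 = 1.1052
Risk-neutral probability p = (e^0.1 − 0.7047)/(1.4191 − 0.7047) = 0.4005/0.7144 = 0.5606
Terminal stock prices: S_uu = 120.8, S_ud = 60, S_dd = 29.8
Terminal payoffs (K − S): max(-65.83, 0) = 0, max(-5, 0) = 0, max(25.2, 0) = 25.2
Node u (S = 85.14): V_u = e^(−0.1)·[0.5606·0.0000 + 0.4394·0.0000] = 0.0000
Node d (S = 42.28): V_d = e^(−0.1)·[0.5606·0.0000 + 0.4394·25.2049] = 10.0210
Node 0 (S = 60): V_0 = e^(−0.1)·[0.5606·0.0000 + 0.4394·10.0210] = 3.9842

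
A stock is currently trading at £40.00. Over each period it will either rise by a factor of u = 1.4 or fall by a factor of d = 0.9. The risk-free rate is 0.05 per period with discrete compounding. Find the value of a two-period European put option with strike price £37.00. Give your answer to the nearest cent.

Risk-neutral probability p = (1 + 0.05 − 0.9)/(1.4 − 0.9) = 0.1500/0.5000 = 0.3000
Terminal stock prices: S_uu = 78.4, S_ud = 50.4, S_dd = 32.4
Terminal payoffs (K − S): max(-41.4, 0) = 0, max(-13.4, 0) = 0, max(4.6, 0) = 4.6
Node u (S = 56): V_u = 1/1.05·[0.3000·0.0000 + 0.7000·0.0000] = 0.0000
Node d (S = 36): V_d = 1/1.05·[0.3000·0.0000 + 0.7000·4.6000] = 3.0667
Node 0 (S = 40): V_0 = 1/1.05·[0.3000·0.0000 + 0.7000·3.0667] = 2.0444

£2.04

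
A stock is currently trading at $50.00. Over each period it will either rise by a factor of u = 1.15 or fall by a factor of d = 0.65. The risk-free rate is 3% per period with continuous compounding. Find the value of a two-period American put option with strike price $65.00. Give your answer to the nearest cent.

Risk-neutral probability p = (e^0.03 − 0.65)/(1.15 − 0.65) = 0.3805/0.5000 = 0.7609
Terminal stock prices: S_uu = 66.12, S_ud = 37.38, S_dd = 21.13
Terminal payoffs (K − S): max(-1.125, 0) = 0, max(27.62, 0) = 27.62, max(43.88, 0) = 43.88
Node u (S = 57.5): continuation = e^(−0.03)·[0.7609·0.0000 + 0.2391·27.6250] = 6.4097; exercise value = 7.5000 > continuation, so V_u = 7.5000 (exercise)
Node d (S = 32.5): continuation = e^(−0.03)·[0.7609·27.6250 + 0.2391·43.8750] = 30.5790; exercise value = 32.5000 > continuation, so V_d = 32.5000 (exercise)
Node 0 (S = 50): continuation = e^(−0.03)·[0.7609·7.5000 + 0.2391·32.5000] = 13.0790; exercise value = 15.0000 > continuation, so V_0 = 15.0000 (exercise)

$15.00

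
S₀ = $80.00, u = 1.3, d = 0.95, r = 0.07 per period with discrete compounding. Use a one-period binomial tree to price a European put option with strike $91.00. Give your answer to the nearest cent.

Risk-neutral probability p = (1 + 0.07 − 0.95)/(1.3 − 0.95) = 0.1200/0.3500 = 0.3429
Terminal stock prices: S_u = 104, S_d = 76
Terminal payoffs (K − S): max(-13, 0) = 0, max(15, 0) = 15
Node 0 (S = 80): V_0 = 1/1.07·[0.3429·0.0000 + 0.6571·15.0000] = 9.2123

$9.21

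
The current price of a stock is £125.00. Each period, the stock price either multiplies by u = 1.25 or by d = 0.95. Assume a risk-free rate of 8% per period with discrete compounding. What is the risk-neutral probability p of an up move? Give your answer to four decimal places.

Risk-neutral probability p = (1 + 0.08 − 0.95)/(1.25 − 0.95) = 0.1300/0.3000 = 0.4333

p = 0.4333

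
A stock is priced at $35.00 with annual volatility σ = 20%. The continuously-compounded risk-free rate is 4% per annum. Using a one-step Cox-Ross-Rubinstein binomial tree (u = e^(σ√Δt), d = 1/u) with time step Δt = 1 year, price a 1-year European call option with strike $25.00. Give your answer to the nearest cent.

CRR parameters: u = e^(σ√Δt) = e^(0.2·√1) = 1.2214, d = 1/u = 0.8187
Per-period rate: rΔt = 0.04·1 = 0.04, so R = e^0.04 = 1.0408
Risk-neutral probability p = (e^0.04 − 0.8187)/(1.2214 − 0.8187) = 0.2221/0.4027 = 0.5515
Terminal stock prices: S_u = 42.75, S_d = 28.66
Terminal payoffs (S − K): max(17.75, 0) = 17.75, max(3.656, 0) = 3.656
Node 0 (S = 35): V_0 = e^(−0.04)·[0.5515·17.7491 + 0.4485·3.6556] = 10.9803

$10.98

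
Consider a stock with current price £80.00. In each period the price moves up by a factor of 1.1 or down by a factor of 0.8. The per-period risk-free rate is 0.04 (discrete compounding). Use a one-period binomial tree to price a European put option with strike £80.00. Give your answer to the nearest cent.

Risk-neutral probability p = (1 + 0.04 − 0.8)/(1.1 − 0.8) = 0.2400/0.3000 = 0.8000
Terminal stock prices: S_u = 88, S_d = 64
Terminal payoffs (K − S): max(-8, 0) = 0, max(16, 0) = 16
Node 0 (S = 80): V_0 = 1/1.04·[0.8000·0.0000 + 0.2000·16.0000] = 3.0769

£3.08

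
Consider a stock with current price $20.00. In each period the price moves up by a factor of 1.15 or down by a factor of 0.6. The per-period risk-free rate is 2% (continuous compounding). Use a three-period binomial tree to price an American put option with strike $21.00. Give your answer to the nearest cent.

Risk-neutral probability p = (e^0.02 − 0.6)/(1.15 − 0.6) = 0.4202/0.5500 = 0.7640
Terminal stock prices: S_uuu = 30.42, S_uud = 15.87, S_udd = 8.28, S_ddd = 4.32
Terminal payoffs (K − S): max(-9.417, 0) = 0, max(5.13, 0) = 5.13, max(12.72, 0) = 12.72, max(16.68, 0) = 16.68
Node uu (S = 26.45): continuation = e^(−0.02)·[0.7640·0.0000 + 0.2360·5.1300] = 1.1867; exercise value = 0.0000 ≤ continuation, so V_uu = 1.1867
Node ud (S = 13.8): continuation = e^(−0.02)·[0.7640·5.1300 + 0.2360·12.7200] = 6.7842; exercise value = 7.2000 > continuation, so V_ud = 7.2000 (exercise)
Node dd (S = 7.2): continuation = e^(−0.02)·[0.7640·12.7200 + 0.2360·16.6800] = 13.3842; exercise value = 13.8000 > continuation, so V_dd = 13.8000 (exercise)
Node u (S = 23): continuation = e^(−0.02)·[0.7640·1.1867 + 0.2360·7.2000] = 2.5542; exercise value = 0.0000 ≤ continuation, so V_u = 2.5542
Node d (S = 12): continuation = e^(−0.02)·[0.7640·7.2000 + 0.2360·13.8000] = 8.5842; exercise value = 9.0000 > continuation, so V_d = 9.0000 (exercise)
Node 0 (S = 20): continuation = e^(−0.02)·[0.7640·2.5542 + 0.2360·9.0000] = 3.9947; exercise value = 1.0000 ≤ continuation, so V_0 = 3.9947

$3.99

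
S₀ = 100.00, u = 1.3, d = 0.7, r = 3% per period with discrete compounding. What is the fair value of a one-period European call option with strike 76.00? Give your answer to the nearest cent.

Risk-neutral probability p = (1 + 0.03 − 0.7)/(1.3 − 0.7) = 0.3300/0.6000 = 0.5500
Terminal stock prices: S_u = 130, S_d = 70
Terminal payoffs (S − K): max(54, 0) = 54, max(-6, 0) = 0
Node 0 (S = 100): V_0 = 1/1.03·[0.5500·54.0000 + 0.4500·0.0000] = 28.8350

28.83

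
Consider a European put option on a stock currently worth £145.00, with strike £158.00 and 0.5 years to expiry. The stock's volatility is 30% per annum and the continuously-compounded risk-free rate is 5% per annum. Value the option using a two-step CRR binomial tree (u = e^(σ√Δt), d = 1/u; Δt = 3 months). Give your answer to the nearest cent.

£18.46

CRR parameters: u = e^(σ√Δt) = e^(0.3·√0.25) = 1.1618, d = 1/u = 0.8607
Per-period rate: rΔt = 0.05·0.25 = 0.0125, so R = e^0.0125 = 1.0126
Risk-neutral probability p = (e^0.0125 − 0.8607)/(1.1618 − 0.8607) = 0.1519/0.3011 = 0.5043
Terminal stock prices: S_uu = 195.7, S_ud = 145, S_dd = 107.4
Terminal payoffs (K − S): max(-37.73, 0) = 0, max(13, 0) = 13, max(50.58, 0) = 50.58
Node u (S = 168.5): V_u = e^(−0.0125)·[0.5043·0.0000 + 0.4957·13.0000] = 6.3635
Node d (S = 124.8): V_d = e^(−0.0125)·[0.5043·13.0000 + 0.4957·50.5814] = 31.2346
Node 0 (S = 145): V_0 = e^(−0.0125)·[0.5043·6.3635 + 0.4957·31.2346] = 18.4589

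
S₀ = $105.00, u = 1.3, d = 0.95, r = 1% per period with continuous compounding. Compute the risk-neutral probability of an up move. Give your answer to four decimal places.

p = 0.1716

Risk-neutral probability p = (e^0.01 − 0.95)/(1.3 − 0.95) = 0.0601/0.3500 = 0.1716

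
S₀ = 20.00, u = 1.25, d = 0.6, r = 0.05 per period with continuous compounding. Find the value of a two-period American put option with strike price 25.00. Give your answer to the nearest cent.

5.70

Risk-neutral probability p = (e^0.05 − 0.6)/(1.25 − 0.6) = 0.4513/0.6500 = 0.6943
Terminal stock prices: S_uu = 31.25, S_ud = 15, S_dd = 7.2
Terminal payoffs (K − S): max(-6.25, 0) = 0, max(10, 0) = 10, max(17.8, 0) = 17.8
Node u (S = 25): continuation = e^(−0.05)·[0.6943·0.0000 + 0.3057·10.0000] = 2.9083; exercise value = 0.0000 ≤ continuation, so V_u = 2.9083
Node d (S = 12): continuation = e^(−0.05)·[0.6943·10.0000 + 0.3057·17.8000] = 11.7807; exercise value = 13.0000 > continuation, so V_d = 13.0000 (exercise)
Node 0 (S = 20): continuation = e^(−0.05)·[0.6943·2.9083 + 0.3057·13.0000] = 5.7014; exercise value = 5.0000 ≤ continuation, so V_0 = 5.7014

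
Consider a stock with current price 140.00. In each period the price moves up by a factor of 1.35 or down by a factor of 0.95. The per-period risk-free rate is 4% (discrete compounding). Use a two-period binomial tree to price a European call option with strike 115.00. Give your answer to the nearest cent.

33.68

Risk-neutral probability p = (1 + 0.04 − 0.95)/(1.35 − 0.95) = 0.0900/0.4000 = 0.2250
Terminal stock prices: S_uu = 255.2, S_ud = 179.5, S_dd = 126.3
Terminal payoffs (S − K): max(140.2, 0) = 140.2, max(64.55, 0) = 64.55, max(11.35, 0) = 11.35
Node u (S = 189): V_u = 1/1.04·[0.2250·140.1500 + 0.7750·64.5500] = 78.4231
Node d (S = 133): V_d = 1/1.04·[0.2250·64.5500 + 0.7750·11.3500] = 22.4231
Node 0 (S = 140): V_0 = 1/1.04·[0.2250·78.4231 + 0.7750·22.4231] = 33.6760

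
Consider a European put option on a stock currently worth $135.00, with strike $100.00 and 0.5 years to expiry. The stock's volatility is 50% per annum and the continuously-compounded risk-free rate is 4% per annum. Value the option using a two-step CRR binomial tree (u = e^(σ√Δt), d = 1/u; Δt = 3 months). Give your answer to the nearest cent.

CRR parameters: u = e^(σ√Δt) = e^(0.5·√0.25) = 1.2840, d = 1/u = 0.7788
Per-period rate: rΔt = 0.04·0.25 = 0.01, so R = e^0.01 = 1.0101
Risk-neutral probability p = (e^0.01 − 0.7788)/(1.2840 − 0.7788) = 0.2312/0.5052 = 0.4577
Terminal stock prices: S_uu = 222.6, S_ud = 135, S_dd = 81.88
Terminal payoffs (K − S): max(-122.6, 0) = 0, max(-35, 0) = 0, max(18.12, 0) = 18.12
Node u (S = 173.3): V_u = e^(−0.01)·[0.4577·0.0000 + 0.5423·0.0000] = 0.0000
Node d (S = 105.1): V_d = e^(−0.01)·[0.4577·0.0000 + 0.5423·18.1184] = 9.7275
Node 0 (S = 135): V_0 = e^(−0.01)·[0.4577·0.0000 + 0.5423·9.7275] = 5.2226

$5.22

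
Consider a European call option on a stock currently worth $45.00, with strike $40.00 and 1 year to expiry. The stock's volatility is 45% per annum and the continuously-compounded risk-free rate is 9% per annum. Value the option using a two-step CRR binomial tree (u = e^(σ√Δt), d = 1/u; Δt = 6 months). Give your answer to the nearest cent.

CRR parameters: u = e^(σ√Δt) = e^(0.45·√0.5) = 1.3746, d = 1/u = 0.7275
Per-period rate: rΔt = 0.09·0.5 = 0.045, so R = e^0.045 = 1.0460
Risk-neutral probability p = (e^0.045 − 0.7275)/(1.3746 − 0.7275) = 0.3186/0.6472 = 0.4922
Terminal stock prices: S_uu = 85.03, S_ud = 45, S_dd = 23.81
Terminal payoffs (S − K): max(45.03, 0) = 45.03, max(5, 0) = 5, max(-16.19, 0) = 0
Node u (S = 61.86): V_u = e^(−0.045)·[0.4922·45.0346 + 0.5078·5.0000] = 23.6193
Node d (S = 32.74): V_d = e^(−0.045)·[0.4922·5.0000 + 0.5078·0.0000] = 2.3529
Node 0 (S = 45): V_0 = e^(−0.045)·[0.4922·23.6193 + 0.5078·2.3529] = 12.2568

$12.26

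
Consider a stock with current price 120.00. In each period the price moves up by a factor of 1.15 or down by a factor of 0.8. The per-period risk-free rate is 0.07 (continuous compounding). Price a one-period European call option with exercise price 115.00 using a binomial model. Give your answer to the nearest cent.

Risk-neutral probability p = (e^0.07 − 0.8)/(1.15 − 0.8) = 0.2725/0.3500 = 0.7786
Terminal stock prices: S_u = 138, S_d = 96
Terminal payoffs (S − K): max(23, 0) = 23, max(-19, 0) = 0
Node 0 (S = 120): V_0 = e^(−0.07)·[0.7786·23.0000 + 0.2214·0.0000] = 16.6970

16.70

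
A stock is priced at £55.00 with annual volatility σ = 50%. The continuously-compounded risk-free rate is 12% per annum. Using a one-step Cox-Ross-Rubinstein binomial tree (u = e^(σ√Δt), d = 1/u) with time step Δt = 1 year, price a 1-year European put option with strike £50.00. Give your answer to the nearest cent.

CRR parameters: u = e^(σ√Δt) = e^(0.5·√1) = 1.6487, d = 1/u = 0.6065
Per-period rate: rΔt = 0.12·1 = 0.12, so R = e^0.12 = 1.1275
Risk-neutral probability p = (e^0.12 − 0.6065)/(1.6487 − 0.6065) = 0.5210/1.0422 = 0.4999
Terminal stock prices: S_u = 90.68, S_d = 33.36
Terminal payoffs (K − S): max(-40.68, 0) = 0, max(16.64, 0) = 16.64
Node 0 (S = 55): V_0 = e^(−0.12)·[0.4999·0.0000 + 0.5001·16.6408] = 7.3814

£7.38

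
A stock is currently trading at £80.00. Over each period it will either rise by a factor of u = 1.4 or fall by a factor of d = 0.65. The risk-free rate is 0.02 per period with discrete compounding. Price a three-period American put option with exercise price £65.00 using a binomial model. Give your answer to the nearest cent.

£11.92

Risk-neutral probability p = (1 + 0.02 − 0.65)/(1.4 − 0.65) = 0.3700/0.7500 = 0.4933
Terminal stock prices: S_uuu = 219.5, S_uud = 101.9, S_udd = 47.32, S_ddd = 21.97
Terminal payoffs (K − S): max(-154.5, 0) = 0, max(-36.92, 0) = 0, max(17.68, 0) = 17.68, max(43.03, 0) = 43.03
Node uu (S = 156.8): continuation = 1/1.02·[0.4933·0.0000 + 0.5067·0.0000] = 0.0000; exercise value = 0.0000 ≤ continuation, so V_uu = 0.0000
Node ud (S = 72.8): continuation = 1/1.02·[0.4933·0.0000 + 0.5067·17.6800] = 8.7822; exercise value = 0.0000 ≤ continuation, so V_ud = 8.7822
Node dd (S = 33.8): continuation = 1/1.02·[0.4933·17.6800 + 0.5067·43.0300] = 29.9255; exercise value = 31.2000 > continuation, so V_dd = 31.2000 (exercise)
Node u (S = 112): continuation = 1/1.02·[0.4933·0.0000 + 0.5067·8.7822] = 4.3624; exercise value = 0.0000 ≤ continuation, so V_u = 4.3624
Node d (S = 52): continuation = 1/1.02·[0.4933·8.7822 + 0.5067·31.2000] = 19.7456; exercise value = 13.0000 ≤ continuation, so V_d = 19.7456
Node 0 (S = 80): continuation = 1/1.02·[0.4933·4.3624 + 0.5067·19.7456] = 11.9182; exercise value = 0.0000 ≤ continuation, so V_0 = 11.9182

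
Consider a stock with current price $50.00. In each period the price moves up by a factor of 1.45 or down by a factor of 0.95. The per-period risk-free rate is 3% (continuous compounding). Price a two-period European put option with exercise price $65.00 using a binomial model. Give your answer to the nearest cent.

Risk-neutral probability p = (e^0.03 − 0.95)/(1.45 − 0.95) = 0.0805/0.5000 = 0.1609
Terminal stock prices: S_uu = 105.1, S_ud = 68.88, S_dd = 45.12
Terminal payoffs (K − S): max(-40.12, 0) = 0, max(-3.875, 0) = 0, max(19.88, 0) = 19.88
Node u (S = 72.5): V_u = e^(−0.03)·[0.1609·0.0000 + 0.8391·0.0000] = 0.0000
Node d (S = 47.5): V_d = e^(−0.03)·[0.1609·0.0000 + 0.8391·19.8750] = 16.1841
Node 0 (S = 50): V_0 = e^(−0.03)·[0.1609·0.0000 + 0.8391·16.1841] = 13.1785

$13.18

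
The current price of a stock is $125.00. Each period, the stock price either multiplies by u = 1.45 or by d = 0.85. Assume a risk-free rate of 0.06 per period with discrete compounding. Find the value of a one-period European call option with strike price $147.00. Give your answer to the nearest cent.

$11.31

Risk-neutral probability p = (1 + 0.06 − 0.85)/(1.45 − 0.85) = 0.2100/0.6000 = 0.3500
Terminal stock prices: S_u = 181.2, S_d = 106.2
Terminal payoffs (S − K): max(34.25, 0) = 34.25, max(-40.75, 0) = 0
Node 0 (S = 125): V_0 = 1/1.06·[0.3500·34.2500 + 0.6500·0.0000] = 11.3090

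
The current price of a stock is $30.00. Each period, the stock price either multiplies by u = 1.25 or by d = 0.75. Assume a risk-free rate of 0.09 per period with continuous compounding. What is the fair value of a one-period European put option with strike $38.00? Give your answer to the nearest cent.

Risk-neutral probability p = (e^0.09 − 0.75)/(1.25 − 0.75) = 0.3442/0.5000 = 0.6883
Terminal stock prices: S_u = 37.5, S_d = 22.5
Terminal payoffs (K − S): max(0.5, 0) = 0.5, max(15.5, 0) = 15.5
Node 0 (S = 30): V_0 = e^(−0.09)·[0.6883·0.5000 + 0.3117·15.5000] = 4.7294

$4.73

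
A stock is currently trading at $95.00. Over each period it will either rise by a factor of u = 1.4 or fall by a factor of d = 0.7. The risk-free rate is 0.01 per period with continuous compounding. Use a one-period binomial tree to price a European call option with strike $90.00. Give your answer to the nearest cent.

Risk-neutral probability p = (e^0.01 − 0.7)/(1.4 − 0.7) = 0.3101/0.7000 = 0.4429
Terminal stock prices: S_u = 133, S_d = 66.5
Terminal payoffs (S − K): max(43, 0) = 43, max(-23.5, 0) = 0
Node 0 (S = 95): V_0 = e^(−0.01)·[0.4429·43.0000 + 0.5571·0.0000] = 18.8564

$18.86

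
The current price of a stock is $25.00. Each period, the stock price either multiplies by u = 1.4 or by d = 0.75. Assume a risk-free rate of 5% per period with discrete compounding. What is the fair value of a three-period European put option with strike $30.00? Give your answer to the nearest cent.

$6.20

Risk-neutral probability p = (1 + 0.05 − 0.75)/(1.4 − 0.75) = 0.3000/0.6500 = 0.4615
Terminal stock prices: S_uuu = 68.6, S_uud = 36.75, S_udd = 19.69, S_ddd = 10.55
Terminal payoffs (K − S): max(-38.6, 0) = 0, max(-6.75, 0) = 0, max(10.31, 0) = 10.31, max(19.45, 0) = 19.45
Node uu (S = 49): V_uu = 1/1.05·[0.4615·0.0000 + 0.5385·0.0000] = 0.0000
Node ud (S = 26.25): V_ud = 1/1.05·[0.4615·0.0000 + 0.5385·10.3125] = 5.2885
Node dd (S = 14.06): V_dd = 1/1.05·[0.4615·10.3125 + 0.5385·19.4531] = 14.5089
Node u (S = 35): V_u = 1/1.05·[0.4615·0.0000 + 0.5385·5.2885] = 2.7120
Node d (S = 18.75): V_d = 1/1.05·[0.4615·5.2885 + 0.5385·14.5089] = 9.7651
Node 0 (S = 25): V_0 = 1/1.05·[0.4615·2.7120 + 0.5385·9.7651] = 6.1998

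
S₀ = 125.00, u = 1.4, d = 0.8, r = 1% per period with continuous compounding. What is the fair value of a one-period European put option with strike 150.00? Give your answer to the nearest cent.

Risk-neutral probability p = (e^0.01 − 0.8)/(1.4 − 0.8) = 0.2101/0.6000 = 0.3501
Terminal stock prices: S_u = 175, S_d = 100
Terminal payoffs (K − S): max(-25, 0) = 0, max(50, 0) = 50
Node 0 (S = 125): V_0 = e^(−0.01)·[0.3501·0.0000 + 0.6499·50.0000] = 32.1725

32.17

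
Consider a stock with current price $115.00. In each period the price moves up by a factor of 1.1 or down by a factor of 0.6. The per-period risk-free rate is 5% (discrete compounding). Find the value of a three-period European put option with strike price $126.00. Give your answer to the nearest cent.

$10.89

Risk-neutral probability p = (1 + 0.05 − 0.6)/(1.1 − 0.6) = 0.4500/0.5000 = 0.9000
Terminal stock prices: S_uuu = 153.1, S_uud = 83.49, S_udd = 45.54, S_ddd = 24.84
Terminal payoffs (K − S): max(-27.07, 0) = 0, max(42.51, 0) = 42.51, max(80.46, 0) = 80.46, max(101.2, 0) = 101.2
Node uu (S = 139.2): V_uu = 1/1.05·[0.9000·0.0000 + 0.1000·42.5100] = 4.0486
Node ud (S = 75.9): V_ud = 1/1.05·[0.9000·42.5100 + 0.1000·80.4600] = 44.1000
Node dd (S = 41.4): V_dd = 1/1.05·[0.9000·80.4600 + 0.1000·101.1600] = 78.6000
Node u (S = 126.5): V_u = 1/1.05·[0.9000·4.0486 + 0.1000·44.1000] = 7.6702
Node d (S = 69): V_d = 1/1.05·[0.9000·44.1000 + 0.1000·78.6000] = 45.2857
Node 0 (S = 115): V_0 = 1/1.05·[0.9000·7.6702 + 0.1000·45.2857] = 10.8874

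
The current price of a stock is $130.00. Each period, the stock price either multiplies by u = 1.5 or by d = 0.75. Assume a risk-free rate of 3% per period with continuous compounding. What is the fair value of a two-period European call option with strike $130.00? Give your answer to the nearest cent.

Risk-neutral probability p = (e^0.03 − 0.75)/(1.5 − 0.75) = 0.2805/0.7500 = 0.3739
Terminal stock prices: S_uu = 292.5, S_ud = 146.2, S_dd = 73.12
Terminal payoffs (S − K): max(162.5, 0) = 162.5, max(16.25, 0) = 16.25, max(-56.88, 0) = 0
Node u (S = 195): V_u = e^(−0.03)·[0.3739·162.5000 + 0.6261·16.2500] = 68.8421
Node d (S = 97.5): V_d = e^(−0.03)·[0.3739·16.2500 + 0.6261·0.0000] = 5.8969
Node 0 (S = 130): V_0 = e^(−0.03)·[0.3739·68.8421 + 0.6261·5.8969] = 28.5647

$28.56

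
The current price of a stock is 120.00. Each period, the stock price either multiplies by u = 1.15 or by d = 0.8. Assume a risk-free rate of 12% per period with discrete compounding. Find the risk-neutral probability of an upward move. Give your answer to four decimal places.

Risk-neutral probability p = (1 + 0.12 − 0.8)/(1.15 − 0.8) = 0.3200/0.3500 = 0.9143

p = 0.9143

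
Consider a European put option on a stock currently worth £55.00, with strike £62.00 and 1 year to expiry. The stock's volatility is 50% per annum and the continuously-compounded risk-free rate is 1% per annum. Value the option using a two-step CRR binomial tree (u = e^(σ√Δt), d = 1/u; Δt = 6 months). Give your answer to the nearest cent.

£15.01

CRR parameters: u = e^(σ√Δt) = e^(0.5·√0.5) = 1.4241, d = 1/u = 0.7022
Per-period rate: rΔt = 0.01·0.5 = 0.005, so R = e^0.005 = 1.0050
Risk-neutral probability p = (e^0.005 − 0.7022)/(1.4241 − 0.7022) = 0.3028/0.7219 = 0.4195
Terminal stock prices: S_uu = 111.5, S_ud = 55, S_dd = 27.12
Terminal payoffs (K − S): max(-49.55, 0) = 0, max(7, 0) = 7, max(34.88, 0) = 34.88
Node u (S = 78.33): V_u = e^(−0.005)·[0.4195·0.0000 + 0.5805·7.0000] = 4.0435
Node d (S = 38.62): V_d = e^(−0.005)·[0.4195·7.0000 + 0.5805·34.8812] = 23.0704
Node 0 (S = 55): V_0 = e^(−0.005)·[0.4195·4.0435 + 0.5805·23.0704] = 15.0140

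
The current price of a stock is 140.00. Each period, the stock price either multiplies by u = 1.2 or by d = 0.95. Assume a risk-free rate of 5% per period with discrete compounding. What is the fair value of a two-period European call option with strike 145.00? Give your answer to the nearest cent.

14.57

Risk-neutral probability p = (1 + 0.05 − 0.95)/(1.2 − 0.95) = 0.1000/0.2500 = 0.4000
Terminal stock prices: S_uu = 201.6, S_ud = 159.6, S_dd = 126.3
Terminal payoffs (S − K): max(56.6, 0) = 56.6, max(14.6, 0) = 14.6, max(-18.65, 0) = 0
Node u (S = 168): V_u = 1/1.05·[0.4000·56.6000 + 0.6000·14.6000] = 29.9048
Node d (S = 133): V_d = 1/1.05·[0.4000·14.6000 + 0.6000·0.0000] = 5.5619
Node 0 (S = 140): V_0 = 1/1.05·[0.4000·29.9048 + 0.6000·5.5619] = 14.5705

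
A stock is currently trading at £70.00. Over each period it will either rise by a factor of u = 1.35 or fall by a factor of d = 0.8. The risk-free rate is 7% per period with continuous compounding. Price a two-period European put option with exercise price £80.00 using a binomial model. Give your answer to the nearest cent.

Risk-neutral probability p = (e^0.07 − 0.8)/(1.35 − 0.8) = 0.2725/0.5500 = 0.4955
Terminal stock prices: S_uu = 127.6, S_ud = 75.6, S_dd = 44.8
Terminal payoffs (K − S): max(-47.58, 0) = 0, max(4.4, 0) = 4.4, max(35.2, 0) = 35.2
Node u (S = 94.5): V_u = e^(−0.07)·[0.4955·0.0000 + 0.5045·4.4000] = 2.0699
Node d (S = 56): V_d = e^(−0.07)·[0.4955·4.4000 + 0.5045·35.2000] = 18.5915
Node 0 (S = 70): V_0 = e^(−0.07)·[0.4955·2.0699 + 0.5045·18.5915] = 9.7021

£9.70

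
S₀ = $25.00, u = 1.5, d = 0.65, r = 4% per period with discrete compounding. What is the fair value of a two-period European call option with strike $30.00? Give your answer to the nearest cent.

Risk-neutral probability p = (1 + 0.04 − 0.65)/(1.5 − 0.65) = 0.3900/0.8500 = 0.4588
Terminal stock prices: S_uu = 56.25, S_ud = 24.38, S_dd = 10.56
Terminal payoffs (S − K): max(26.25, 0) = 26.25, max(-5.625, 0) = 0, max(-19.44, 0) = 0
Node u (S = 37.5): V_u = 1/1.04·[0.4588·26.2500 + 0.5412·0.0000] = 11.5809
Node d (S = 16.25): V_d = 1/1.04·[0.4588·0.0000 + 0.5412·0.0000] = 0.0000
Node 0 (S = 25): V_0 = 1/1.04·[0.4588·11.5809 + 0.5412·0.0000] = 5.1092

$5.11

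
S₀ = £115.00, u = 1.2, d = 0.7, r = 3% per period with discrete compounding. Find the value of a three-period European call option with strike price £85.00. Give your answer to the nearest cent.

£42.49

Risk-neutral probability p = (1 + 0.03 − 0.7)/(1.2 − 0.7) = 0.3300/0.5000 = 0.6600
Terminal stock prices: S_uuu = 198.7, S_uud = 115.9, S_udd = 67.62, S_ddd = 39.44
Terminal payoffs (S − K): max(113.7, 0) = 113.7, max(30.92, 0) = 30.92, max(-17.38, 0) = 0, max(-45.56, 0) = 0
Node uu (S = 165.6): V_uu = 1/1.03·[0.6600·113.7200 + 0.3400·30.9200] = 83.0757
Node ud (S = 96.6): V_ud = 1/1.03·[0.6600·30.9200 + 0.3400·0.0000] = 19.8128
Node dd (S = 56.35): V_dd = 1/1.03·[0.6600·0.0000 + 0.3400·0.0000] = 0.0000
Node u (S = 138): V_u = 1/1.03·[0.6600·83.0757 + 0.3400·19.8128] = 59.7731
Node d (S = 80.5): V_d = 1/1.03·[0.6600·19.8128 + 0.3400·0.0000] = 12.6956
Node 0 (S = 115): V_0 = 1/1.03·[0.6600·59.7731 + 0.3400·12.6956] = 42.4920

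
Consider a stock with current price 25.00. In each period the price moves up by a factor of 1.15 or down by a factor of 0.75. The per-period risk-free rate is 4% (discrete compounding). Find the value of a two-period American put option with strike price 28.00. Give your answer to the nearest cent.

3.63

Risk-neutral probability p = (1 + 0.04 − 0.75)/(1.15 − 0.75) = 0.2900/0.4000 = 0.7250
Terminal stock prices: S_uu = 33.06, S_ud = 21.56, S_dd = 14.06
Terminal payoffs (K − S): max(-5.062, 0) = 0, max(6.438, 0) = 6.438, max(13.94, 0) = 13.94
Node u (S = 28.75): continuation = 1/1.04·[0.7250·0.0000 + 0.2750·6.4375] = 1.7022; exercise value = 0.0000 ≤ continuation, so V_u = 1.7022
Node d (S = 18.75): continuation = 1/1.04·[0.7250·6.4375 + 0.2750·13.9375] = 8.1731; exercise value = 9.2500 > continuation, so V_d = 9.2500 (exercise)
Node 0 (S = 25): continuation = 1/1.04·[0.7250·1.7022 + 0.2750·9.2500] = 3.6326; exercise value = 3.0000 ≤ continuation, so V_0 = 3.6326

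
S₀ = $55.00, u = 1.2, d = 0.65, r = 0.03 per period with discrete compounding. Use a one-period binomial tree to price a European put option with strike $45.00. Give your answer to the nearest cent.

$2.78

Risk-neutral probability p = (1 + 0.03 − 0.65)/(1.2 − 0.65) = 0.3800/0.5500 = 0.6909
Terminal stock prices: S_u = 66, S_d = 35.75
Terminal payoffs (K − S): max(-21, 0) = 0, max(9.25, 0) = 9.25
Node 0 (S = 55): V_0 = 1/1.03·[0.6909·0.0000 + 0.3091·9.2500] = 2.7758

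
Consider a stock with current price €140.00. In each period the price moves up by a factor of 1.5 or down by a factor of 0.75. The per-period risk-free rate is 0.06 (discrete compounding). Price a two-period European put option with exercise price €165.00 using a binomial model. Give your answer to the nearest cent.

€29.66

Risk-neutral probability p = (1 + 0.06 − 0.75)/(1.5 − 0.75) = 0.3100/0.7500 = 0.4133
Terminal stock prices: S_uu = 315, S_ud = 157.5, S_dd = 78.75
Terminal payoffs (K − S): max(-150, 0) = 0, max(7.5, 0) = 7.5, max(86.25, 0) = 86.25
Node u (S = 210): V_u = 1/1.06·[0.4133·0.0000 + 0.5867·7.5000] = 4.1509
Node d (S = 105): V_d = 1/1.06·[0.4133·7.5000 + 0.5867·86.2500] = 50.6604
Node 0 (S = 140): V_0 = 1/1.06·[0.4133·4.1509 + 0.5867·50.6604] = 29.6571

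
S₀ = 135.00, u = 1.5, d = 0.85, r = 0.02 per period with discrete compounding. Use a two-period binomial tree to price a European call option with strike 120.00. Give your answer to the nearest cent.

Risk-neutral probability p = (1 + 0.02 − 0.85)/(1.5 − 0.85) = 0.1700/0.6500 = 0.2615
Terminal stock prices: S_uu = 303.8, S_ud = 172.1, S_dd = 97.54
Terminal payoffs (S − K): max(183.8, 0) = 183.8, max(52.12, 0) = 52.12, max(-22.46, 0) = 0
Node u (S = 202.5): V_u = 1/1.02·[0.2615·183.7500 + 0.7385·52.1250] = 84.8529
Node d (S = 114.8): V_d = 1/1.02·[0.2615·52.1250 + 0.7385·0.0000] = 13.3654
Node 0 (S = 135): V_0 = 1/1.02·[0.2615·84.8529 + 0.7385·13.3654] = 31.4335

31.43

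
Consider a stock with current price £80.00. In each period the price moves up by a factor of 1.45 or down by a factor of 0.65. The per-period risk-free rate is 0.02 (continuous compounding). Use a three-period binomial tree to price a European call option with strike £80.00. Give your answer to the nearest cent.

Risk-neutral probability p = (e^0.02 − 0.65)/(1.45 − 0.65) = 0.3702/0.8000 = 0.4628
Terminal stock prices: S_uuu = 243.9, S_uud = 109.3, S_udd = 49.01, S_ddd = 21.97
Terminal payoffs (S − K): max(163.9, 0) = 163.9, max(29.33, 0) = 29.33, max(-30.99, 0) = 0, max(-58.03, 0) = 0
Node uu (S = 168.2): V_uu = e^(−0.02)·[0.4628·163.8900 + 0.5372·29.3300] = 89.7841
Node ud (S = 75.4): V_ud = e^(−0.02)·[0.4628·29.3300 + 0.5372·0.0000] = 13.3038
Node dd (S = 33.8): V_dd = e^(−0.02)·[0.4628·0.0000 + 0.5372·0.0000] = 0.0000
Node u (S = 116): V_u = e^(−0.02)·[0.4628·89.7841 + 0.5372·13.3038] = 47.7309
Node d (S = 52): V_d = e^(−0.02)·[0.4628·13.3038 + 0.5372·0.0000] = 6.0344
Node 0 (S = 80): V_0 = e^(−0.02)·[0.4628·47.7309 + 0.5372·6.0344] = 24.8280

£24.83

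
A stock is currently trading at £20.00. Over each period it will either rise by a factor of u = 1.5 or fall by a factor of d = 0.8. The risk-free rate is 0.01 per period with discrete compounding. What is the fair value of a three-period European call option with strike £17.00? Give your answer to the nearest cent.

£5.75

Risk-neutral probability p = (1 + 0.01 − 0.8)/(1.5 − 0.8) = 0.2100/0.7000 = 0.3000
Terminal stock prices: S_uuu = 67.5, S_uud = 36, S_udd = 19.2, S_ddd = 10.24
Terminal payoffs (S − K): max(50.5, 0) = 50.5, max(19, 0) = 19, max(2.2, 0) = 2.2, max(-6.76, 0) = 0
Node uu (S = 45): V_uu = 1/1.01·[0.3000·50.5000 + 0.7000·19.0000] = 28.1683
Node ud (S = 24): V_ud = 1/1.01·[0.3000·19.0000 + 0.7000·2.2000] = 7.1683
Node dd (S = 12.8): V_dd = 1/1.01·[0.3000·2.2000 + 0.7000·0.0000] = 0.6535
Node u (S = 30): V_u = 1/1.01·[0.3000·28.1683 + 0.7000·7.1683] = 13.3350
Node d (S = 16): V_d = 1/1.01·[0.3000·7.1683 + 0.7000·0.6535] = 2.5821
Node 0 (S = 20): V_0 = 1/1.01·[0.3000·13.3350 + 0.7000·2.5821] = 5.7505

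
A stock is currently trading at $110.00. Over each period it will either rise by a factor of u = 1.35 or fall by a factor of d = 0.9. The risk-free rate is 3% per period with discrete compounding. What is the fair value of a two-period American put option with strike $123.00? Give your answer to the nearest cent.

$16.57

Risk-neutral probability p = (1 + 0.03 − 0.9)/(1.35 − 0.9) = 0.1300/0.4500 = 0.2889
Terminal stock prices: S_uu = 200.5, S_ud = 133.7, S_dd = 89.1
Terminal payoffs (K − S): max(-77.48, 0) = 0, max(-10.65, 0) = 0, max(33.9, 0) = 33.9
Node u (S = 148.5): continuation = 1/1.03·[0.2889·0.0000 + 0.7111·0.0000] = 0.0000; exercise value = 0.0000 ≤ continuation, so V_u = 0.0000
Node d (S = 99): continuation = 1/1.03·[0.2889·0.0000 + 0.7111·33.9000] = 23.4045; exercise value = 24.0000 > continuation, so V_d = 24.0000 (exercise)
Node 0 (S = 110): continuation = 1/1.03·[0.2889·0.0000 + 0.7111·24.0000] = 16.5696; exercise value = 13.0000 ≤ continuation, so V_0 = 16.5696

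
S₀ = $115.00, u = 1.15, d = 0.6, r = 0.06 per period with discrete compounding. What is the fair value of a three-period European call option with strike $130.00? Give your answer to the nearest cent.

Risk-neutral probability p = (1 + 0.06 − 0.6)/(1.15 − 0.6) = 0.4600/0.5500 = 0.8364
Terminal stock prices: S_uuu = 174.9, S_uud = 91.25, S_udd = 47.61, S_ddd = 24.84
Terminal payoffs (S − K): max(44.9, 0) = 44.9, max(-38.75, 0) = 0, max(-82.39, 0) = 0, max(-105.2, 0) = 0
Node uu (S = 152.1): V_uu = 1/1.06·[0.8364·44.9006 + 0.1636·0.0000] = 35.4276
Node ud (S = 79.35): V_ud = 1/1.06·[0.8364·0.0000 + 0.1636·0.0000] = 0.0000
Node dd (S = 41.4): V_dd = 1/1.06·[0.8364·0.0000 + 0.1636·0.0000] = 0.0000
Node u (S = 132.2): V_u = 1/1.06·[0.8364·35.4276 + 0.1636·0.0000] = 27.9532
Node d (S = 69): V_d = 1/1.06·[0.8364·0.0000 + 0.1636·0.0000] = 0.0000
Node 0 (S = 115): V_0 = 1/1.06·[0.8364·27.9532 + 0.1636·0.0000] = 22.0557

$22.06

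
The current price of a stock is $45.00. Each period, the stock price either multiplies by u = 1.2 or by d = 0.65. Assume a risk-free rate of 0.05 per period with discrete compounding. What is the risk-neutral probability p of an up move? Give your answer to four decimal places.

Risk-neutral probability p = (1 + 0.05 − 0.65)/(1.2 − 0.65) = 0.4000/0.5500 = 0.7273

p = 0.7273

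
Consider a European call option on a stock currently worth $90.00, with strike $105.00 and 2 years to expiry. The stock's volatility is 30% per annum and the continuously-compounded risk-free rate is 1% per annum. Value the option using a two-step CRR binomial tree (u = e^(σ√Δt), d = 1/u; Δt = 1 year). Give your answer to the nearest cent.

$11.30

CRR parameters: u = e^(σ√Δt) = e^(0.3·√1) = 1.3499, d = 1/u = 0.7408
Per-period rate: rΔt = 0.01·1 = 0.01, so R = e^0.01 = 1.0101
Risk-neutral probability p = (e^0.01 − 0.7408)/(1.3499 − 0.7408) = 0.2692/0.6090 = 0.4421
Terminal stock prices: S_uu = 164, S_ud = 90, S_dd = 49.39
Terminal payoffs (S − K): max(58.99, 0) = 58.99, max(-15, 0) = 0, max(-55.61, 0) = 0
Node u (S = 121.5): V_u = e^(−0.01)·[0.4421·58.9907 + 0.5579·0.0000] = 25.8179
Node d (S = 66.67): V_d = e^(−0.01)·[0.4421·0.0000 + 0.5579·0.0000] = 0.0000
Node 0 (S = 90): V_0 = e^(−0.01)·[0.4421·25.8179 + 0.5579·0.0000] = 11.2995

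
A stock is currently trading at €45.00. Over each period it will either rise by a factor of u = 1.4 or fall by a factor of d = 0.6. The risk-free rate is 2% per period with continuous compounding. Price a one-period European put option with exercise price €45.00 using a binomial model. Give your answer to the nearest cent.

€8.38

Risk-neutral probability p = (e^0.02 − 0.6)/(1.4 − 0.6) = 0.4202/0.8000 = 0.5253
Terminal stock prices: S_u = 63, S_d = 27
Terminal payoffs (K − S): max(-18, 0) = 0, max(18, 0) = 18
Node 0 (S = 45): V_0 = e^(−0.02)·[0.5253·0.0000 + 0.4747·18.0000] = 8.3763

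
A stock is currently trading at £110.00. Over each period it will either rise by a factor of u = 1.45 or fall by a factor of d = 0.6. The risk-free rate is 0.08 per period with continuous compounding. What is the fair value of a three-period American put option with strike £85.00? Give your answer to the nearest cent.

Risk-neutral probability p = (e^0.08 − 0.6)/(1.45 − 0.6) = 0.4833/0.8500 = 0.5686
Terminal stock prices: S_uuu = 335.3, S_uud = 138.8, S_udd = 57.42, S_ddd = 23.76
Terminal payoffs (K − S): max(-250.3, 0) = 0, max(-53.76, 0) = 0, max(27.58, 0) = 27.58, max(61.24, 0) = 61.24
Node uu (S = 231.3): continuation = e^(−0.08)·[0.5686·0.0000 + 0.4314·0.0000] = 0.0000; exercise value = 0.0000 ≤ continuation, so V_uu = 0.0000
Node ud (S = 95.7): continuation = e^(−0.08)·[0.5686·0.0000 + 0.4314·27.5800] = 10.9839; exercise value = 0.0000 ≤ continuation, so V_ud = 10.9839
Node dd (S = 39.6): continuation = e^(−0.08)·[0.5686·27.5800 + 0.4314·61.2400] = 38.8649; exercise value = 45.4000 > continuation, so V_dd = 45.4000 (exercise)
Node u (S = 159.5): continuation = e^(−0.08)·[0.5686·0.0000 + 0.4314·10.9839] = 4.3744; exercise value = 0.0000 ≤ continuation, so V_u = 4.3744
Node d (S = 66): continuation = e^(−0.08)·[0.5686·10.9839 + 0.4314·45.4000] = 23.8459; exercise value = 19.0000 ≤ continuation, so V_d = 23.8459
Node 0 (S = 110): continuation = e^(−0.08)·[0.5686·4.3744 + 0.4314·23.8459] = 11.7928; exercise value = 0.0000 ≤ continuation, so V_0 = 11.7928

£11.79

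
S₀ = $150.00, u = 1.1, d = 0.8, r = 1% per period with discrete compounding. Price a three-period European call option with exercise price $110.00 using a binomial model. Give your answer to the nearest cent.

Risk-neutral probability p = (1 + 0.01 − 0.8)/(1.1 − 0.8) = 0.2100/0.3000 = 0.7000
Terminal stock prices: S_uuu = 199.7, S_uud = 145.2, S_udd = 105.6, S_ddd = 76.8
Terminal payoffs (S − K): max(89.65, 0) = 89.65, max(35.2, 0) = 35.2, max(-4.4, 0) = 0, max(-33.2, 0) = 0
Node uu (S = 181.5): V_uu = 1/1.01·[0.7000·89.6500 + 0.3000·35.2000] = 72.5891
Node ud (S = 132): V_ud = 1/1.01·[0.7000·35.2000 + 0.3000·0.0000] = 24.3960
Node dd (S = 96): V_dd = 1/1.01·[0.7000·0.0000 + 0.3000·0.0000] = 0.0000
Node u (S = 165): V_u = 1/1.01·[0.7000·72.5891 + 0.3000·24.3960] = 57.5556
Node d (S = 120): V_d = 1/1.01·[0.7000·24.3960 + 0.3000·0.0000] = 16.9081
Node 0 (S = 150): V_0 = 1/1.01·[0.7000·57.5556 + 0.3000·16.9081] = 44.9123

$44.91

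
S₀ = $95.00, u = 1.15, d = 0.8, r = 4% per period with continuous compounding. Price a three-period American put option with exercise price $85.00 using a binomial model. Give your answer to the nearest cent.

$3.97

Risk-neutral probability p = (e^0.04 − 0.8)/(1.15 − 0.8) = 0.2408/0.3500 = 0.6880
Terminal stock prices: S_uuu = 144.5, S_uud = 100.5, S_udd = 69.92, S_ddd = 48.64
Terminal payoffs (K − S): max(-59.48, 0) = 0, max(-15.51, 0) = 0, max(15.08, 0) = 15.08, max(36.36, 0) = 36.36
Node uu (S = 125.6): continuation = e^(−0.04)·[0.6880·0.0000 + 0.3120·0.0000] = 0.0000; exercise value = 0.0000 ≤ continuation, so V_uu = 0.0000
Node ud (S = 87.4): continuation = e^(−0.04)·[0.6880·0.0000 + 0.3120·15.0800] = 4.5200; exercise value = 0.0000 ≤ continuation, so V_ud = 4.5200
Node dd (S = 60.8): continuation = e^(−0.04)·[0.6880·15.0800 + 0.3120·36.3600] = 20.8671; exercise value = 24.2000 > continuation, so V_dd = 24.2000 (exercise)
Node u (S = 109.2): continuation = e^(−0.04)·[0.6880·0.0000 + 0.3120·4.5200] = 1.3548; exercise value = 0.0000 ≤ continuation, so V_u = 1.3548
Node d (S = 76): continuation = e^(−0.04)·[0.6880·4.5200 + 0.3120·24.2000] = 10.2416; exercise value = 9.0000 ≤ continuation, so V_d = 10.2416
Node 0 (S = 95): continuation = e^(−0.04)·[0.6880·1.3548 + 0.3120·10.2416] = 3.9654; exercise value = 0.0000 ≤ continuation, so V_0 = 3.9654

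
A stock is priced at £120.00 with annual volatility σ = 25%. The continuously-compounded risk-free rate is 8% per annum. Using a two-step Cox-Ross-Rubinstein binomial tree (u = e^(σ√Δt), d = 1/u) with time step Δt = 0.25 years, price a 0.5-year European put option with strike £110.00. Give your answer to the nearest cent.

CRR parameters: u = e^(σ√Δt) = e^(0.25·√0.25) = 1.1331, d = 1/u = 0.8825
Per-period rate: rΔt = 0.08·0.25 = 0.02, so R = e^0.02 = 1.0202
Risk-neutral probability p = (e^0.02 − 0.8825)/(1.1331 − 0.8825) = 0.1377/0.2507 = 0.5494
Terminal stock prices: S_uu = 154.1, S_ud = 120, S_dd = 93.46
Terminal payoffs (K − S): max(-44.08, 0) = 0, max(-10, 0) = 0, max(16.54, 0) = 16.54
Node u (S = 136): V_u = e^(−0.02)·[0.5494·0.0000 + 0.4506·0.0000] = 0.0000
Node d (S = 105.9): V_d = e^(−0.02)·[0.5494·0.0000 + 0.4506·16.5439] = 7.3073
Node 0 (S = 120): V_0 = e^(−0.02)·[0.5494·0.0000 + 0.4506·7.3073] = 3.2276

£3.23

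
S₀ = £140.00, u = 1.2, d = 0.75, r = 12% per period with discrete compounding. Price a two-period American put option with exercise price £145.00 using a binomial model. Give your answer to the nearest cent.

£8.56

Risk-neutral probability p = (1 + 0.12 − 0.75)/(1.2 − 0.75) = 0.3700/0.4500 = 0.8222
Terminal stock prices: S_uu = 201.6, S_ud = 126, S_dd = 78.75
Terminal payoffs (K − S): max(-56.6, 0) = 0, max(19, 0) = 19, max(66.25, 0) = 66.25
Node u (S = 168): continuation = 1/1.12·[0.8222·0.0000 + 0.1778·19.0000] = 3.0159; exercise value = 0.0000 ≤ continuation, so V_u = 3.0159
Node d (S = 105): continuation = 1/1.12·[0.8222·19.0000 + 0.1778·66.2500] = 24.4643; exercise value = 40.0000 > continuation, so V_d = 40.0000 (exercise)
Node 0 (S = 140): continuation = 1/1.12·[0.8222·3.0159 + 0.1778·40.0000] = 8.5632; exercise value = 5.0000 ≤ continuation, so V_0 = 8.5632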